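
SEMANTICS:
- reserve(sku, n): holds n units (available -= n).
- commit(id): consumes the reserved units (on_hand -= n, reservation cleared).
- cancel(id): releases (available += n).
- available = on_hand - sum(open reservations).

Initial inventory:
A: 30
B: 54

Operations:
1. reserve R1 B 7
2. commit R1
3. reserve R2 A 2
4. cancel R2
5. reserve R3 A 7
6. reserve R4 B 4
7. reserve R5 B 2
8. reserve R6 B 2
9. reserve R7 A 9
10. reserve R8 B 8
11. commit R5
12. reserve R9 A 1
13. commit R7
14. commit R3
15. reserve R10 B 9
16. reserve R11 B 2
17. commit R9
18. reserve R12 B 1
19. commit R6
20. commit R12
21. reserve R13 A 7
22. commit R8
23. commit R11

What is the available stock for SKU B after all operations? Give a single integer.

Answer: 19

Derivation:
Step 1: reserve R1 B 7 -> on_hand[A=30 B=54] avail[A=30 B=47] open={R1}
Step 2: commit R1 -> on_hand[A=30 B=47] avail[A=30 B=47] open={}
Step 3: reserve R2 A 2 -> on_hand[A=30 B=47] avail[A=28 B=47] open={R2}
Step 4: cancel R2 -> on_hand[A=30 B=47] avail[A=30 B=47] open={}
Step 5: reserve R3 A 7 -> on_hand[A=30 B=47] avail[A=23 B=47] open={R3}
Step 6: reserve R4 B 4 -> on_hand[A=30 B=47] avail[A=23 B=43] open={R3,R4}
Step 7: reserve R5 B 2 -> on_hand[A=30 B=47] avail[A=23 B=41] open={R3,R4,R5}
Step 8: reserve R6 B 2 -> on_hand[A=30 B=47] avail[A=23 B=39] open={R3,R4,R5,R6}
Step 9: reserve R7 A 9 -> on_hand[A=30 B=47] avail[A=14 B=39] open={R3,R4,R5,R6,R7}
Step 10: reserve R8 B 8 -> on_hand[A=30 B=47] avail[A=14 B=31] open={R3,R4,R5,R6,R7,R8}
Step 11: commit R5 -> on_hand[A=30 B=45] avail[A=14 B=31] open={R3,R4,R6,R7,R8}
Step 12: reserve R9 A 1 -> on_hand[A=30 B=45] avail[A=13 B=31] open={R3,R4,R6,R7,R8,R9}
Step 13: commit R7 -> on_hand[A=21 B=45] avail[A=13 B=31] open={R3,R4,R6,R8,R9}
Step 14: commit R3 -> on_hand[A=14 B=45] avail[A=13 B=31] open={R4,R6,R8,R9}
Step 15: reserve R10 B 9 -> on_hand[A=14 B=45] avail[A=13 B=22] open={R10,R4,R6,R8,R9}
Step 16: reserve R11 B 2 -> on_hand[A=14 B=45] avail[A=13 B=20] open={R10,R11,R4,R6,R8,R9}
Step 17: commit R9 -> on_hand[A=13 B=45] avail[A=13 B=20] open={R10,R11,R4,R6,R8}
Step 18: reserve R12 B 1 -> on_hand[A=13 B=45] avail[A=13 B=19] open={R10,R11,R12,R4,R6,R8}
Step 19: commit R6 -> on_hand[A=13 B=43] avail[A=13 B=19] open={R10,R11,R12,R4,R8}
Step 20: commit R12 -> on_hand[A=13 B=42] avail[A=13 B=19] open={R10,R11,R4,R8}
Step 21: reserve R13 A 7 -> on_hand[A=13 B=42] avail[A=6 B=19] open={R10,R11,R13,R4,R8}
Step 22: commit R8 -> on_hand[A=13 B=34] avail[A=6 B=19] open={R10,R11,R13,R4}
Step 23: commit R11 -> on_hand[A=13 B=32] avail[A=6 B=19] open={R10,R13,R4}
Final available[B] = 19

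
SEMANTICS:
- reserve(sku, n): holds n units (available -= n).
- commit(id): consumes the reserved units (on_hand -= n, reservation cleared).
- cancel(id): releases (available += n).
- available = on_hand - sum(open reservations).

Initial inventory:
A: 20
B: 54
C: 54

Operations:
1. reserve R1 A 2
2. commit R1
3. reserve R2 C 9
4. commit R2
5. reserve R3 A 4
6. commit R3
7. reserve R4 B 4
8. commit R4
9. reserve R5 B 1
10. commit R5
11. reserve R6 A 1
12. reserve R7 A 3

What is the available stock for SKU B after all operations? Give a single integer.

Answer: 49

Derivation:
Step 1: reserve R1 A 2 -> on_hand[A=20 B=54 C=54] avail[A=18 B=54 C=54] open={R1}
Step 2: commit R1 -> on_hand[A=18 B=54 C=54] avail[A=18 B=54 C=54] open={}
Step 3: reserve R2 C 9 -> on_hand[A=18 B=54 C=54] avail[A=18 B=54 C=45] open={R2}
Step 4: commit R2 -> on_hand[A=18 B=54 C=45] avail[A=18 B=54 C=45] open={}
Step 5: reserve R3 A 4 -> on_hand[A=18 B=54 C=45] avail[A=14 B=54 C=45] open={R3}
Step 6: commit R3 -> on_hand[A=14 B=54 C=45] avail[A=14 B=54 C=45] open={}
Step 7: reserve R4 B 4 -> on_hand[A=14 B=54 C=45] avail[A=14 B=50 C=45] open={R4}
Step 8: commit R4 -> on_hand[A=14 B=50 C=45] avail[A=14 B=50 C=45] open={}
Step 9: reserve R5 B 1 -> on_hand[A=14 B=50 C=45] avail[A=14 B=49 C=45] open={R5}
Step 10: commit R5 -> on_hand[A=14 B=49 C=45] avail[A=14 B=49 C=45] open={}
Step 11: reserve R6 A 1 -> on_hand[A=14 B=49 C=45] avail[A=13 B=49 C=45] open={R6}
Step 12: reserve R7 A 3 -> on_hand[A=14 B=49 C=45] avail[A=10 B=49 C=45] open={R6,R7}
Final available[B] = 49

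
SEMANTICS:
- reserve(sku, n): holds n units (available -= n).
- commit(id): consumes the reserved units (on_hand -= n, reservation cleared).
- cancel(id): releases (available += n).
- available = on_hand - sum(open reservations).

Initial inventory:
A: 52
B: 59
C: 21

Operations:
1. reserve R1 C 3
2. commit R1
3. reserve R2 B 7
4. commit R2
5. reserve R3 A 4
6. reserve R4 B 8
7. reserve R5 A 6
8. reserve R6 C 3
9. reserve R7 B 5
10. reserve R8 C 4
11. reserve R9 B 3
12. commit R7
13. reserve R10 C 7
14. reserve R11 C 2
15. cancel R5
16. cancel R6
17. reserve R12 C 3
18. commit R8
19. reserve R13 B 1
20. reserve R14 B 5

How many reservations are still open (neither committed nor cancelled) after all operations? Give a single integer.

Answer: 8

Derivation:
Step 1: reserve R1 C 3 -> on_hand[A=52 B=59 C=21] avail[A=52 B=59 C=18] open={R1}
Step 2: commit R1 -> on_hand[A=52 B=59 C=18] avail[A=52 B=59 C=18] open={}
Step 3: reserve R2 B 7 -> on_hand[A=52 B=59 C=18] avail[A=52 B=52 C=18] open={R2}
Step 4: commit R2 -> on_hand[A=52 B=52 C=18] avail[A=52 B=52 C=18] open={}
Step 5: reserve R3 A 4 -> on_hand[A=52 B=52 C=18] avail[A=48 B=52 C=18] open={R3}
Step 6: reserve R4 B 8 -> on_hand[A=52 B=52 C=18] avail[A=48 B=44 C=18] open={R3,R4}
Step 7: reserve R5 A 6 -> on_hand[A=52 B=52 C=18] avail[A=42 B=44 C=18] open={R3,R4,R5}
Step 8: reserve R6 C 3 -> on_hand[A=52 B=52 C=18] avail[A=42 B=44 C=15] open={R3,R4,R5,R6}
Step 9: reserve R7 B 5 -> on_hand[A=52 B=52 C=18] avail[A=42 B=39 C=15] open={R3,R4,R5,R6,R7}
Step 10: reserve R8 C 4 -> on_hand[A=52 B=52 C=18] avail[A=42 B=39 C=11] open={R3,R4,R5,R6,R7,R8}
Step 11: reserve R9 B 3 -> on_hand[A=52 B=52 C=18] avail[A=42 B=36 C=11] open={R3,R4,R5,R6,R7,R8,R9}
Step 12: commit R7 -> on_hand[A=52 B=47 C=18] avail[A=42 B=36 C=11] open={R3,R4,R5,R6,R8,R9}
Step 13: reserve R10 C 7 -> on_hand[A=52 B=47 C=18] avail[A=42 B=36 C=4] open={R10,R3,R4,R5,R6,R8,R9}
Step 14: reserve R11 C 2 -> on_hand[A=52 B=47 C=18] avail[A=42 B=36 C=2] open={R10,R11,R3,R4,R5,R6,R8,R9}
Step 15: cancel R5 -> on_hand[A=52 B=47 C=18] avail[A=48 B=36 C=2] open={R10,R11,R3,R4,R6,R8,R9}
Step 16: cancel R6 -> on_hand[A=52 B=47 C=18] avail[A=48 B=36 C=5] open={R10,R11,R3,R4,R8,R9}
Step 17: reserve R12 C 3 -> on_hand[A=52 B=47 C=18] avail[A=48 B=36 C=2] open={R10,R11,R12,R3,R4,R8,R9}
Step 18: commit R8 -> on_hand[A=52 B=47 C=14] avail[A=48 B=36 C=2] open={R10,R11,R12,R3,R4,R9}
Step 19: reserve R13 B 1 -> on_hand[A=52 B=47 C=14] avail[A=48 B=35 C=2] open={R10,R11,R12,R13,R3,R4,R9}
Step 20: reserve R14 B 5 -> on_hand[A=52 B=47 C=14] avail[A=48 B=30 C=2] open={R10,R11,R12,R13,R14,R3,R4,R9}
Open reservations: ['R10', 'R11', 'R12', 'R13', 'R14', 'R3', 'R4', 'R9'] -> 8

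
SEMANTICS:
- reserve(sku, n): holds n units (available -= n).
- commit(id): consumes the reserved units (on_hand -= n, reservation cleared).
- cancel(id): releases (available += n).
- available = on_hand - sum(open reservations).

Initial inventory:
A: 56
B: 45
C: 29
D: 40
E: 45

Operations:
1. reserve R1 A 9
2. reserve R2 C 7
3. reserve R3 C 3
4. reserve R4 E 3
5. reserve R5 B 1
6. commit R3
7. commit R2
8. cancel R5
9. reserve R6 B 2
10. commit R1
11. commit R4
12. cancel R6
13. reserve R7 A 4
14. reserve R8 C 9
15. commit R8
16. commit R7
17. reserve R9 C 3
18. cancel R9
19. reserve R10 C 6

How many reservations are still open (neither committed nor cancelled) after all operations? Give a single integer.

Step 1: reserve R1 A 9 -> on_hand[A=56 B=45 C=29 D=40 E=45] avail[A=47 B=45 C=29 D=40 E=45] open={R1}
Step 2: reserve R2 C 7 -> on_hand[A=56 B=45 C=29 D=40 E=45] avail[A=47 B=45 C=22 D=40 E=45] open={R1,R2}
Step 3: reserve R3 C 3 -> on_hand[A=56 B=45 C=29 D=40 E=45] avail[A=47 B=45 C=19 D=40 E=45] open={R1,R2,R3}
Step 4: reserve R4 E 3 -> on_hand[A=56 B=45 C=29 D=40 E=45] avail[A=47 B=45 C=19 D=40 E=42] open={R1,R2,R3,R4}
Step 5: reserve R5 B 1 -> on_hand[A=56 B=45 C=29 D=40 E=45] avail[A=47 B=44 C=19 D=40 E=42] open={R1,R2,R3,R4,R5}
Step 6: commit R3 -> on_hand[A=56 B=45 C=26 D=40 E=45] avail[A=47 B=44 C=19 D=40 E=42] open={R1,R2,R4,R5}
Step 7: commit R2 -> on_hand[A=56 B=45 C=19 D=40 E=45] avail[A=47 B=44 C=19 D=40 E=42] open={R1,R4,R5}
Step 8: cancel R5 -> on_hand[A=56 B=45 C=19 D=40 E=45] avail[A=47 B=45 C=19 D=40 E=42] open={R1,R4}
Step 9: reserve R6 B 2 -> on_hand[A=56 B=45 C=19 D=40 E=45] avail[A=47 B=43 C=19 D=40 E=42] open={R1,R4,R6}
Step 10: commit R1 -> on_hand[A=47 B=45 C=19 D=40 E=45] avail[A=47 B=43 C=19 D=40 E=42] open={R4,R6}
Step 11: commit R4 -> on_hand[A=47 B=45 C=19 D=40 E=42] avail[A=47 B=43 C=19 D=40 E=42] open={R6}
Step 12: cancel R6 -> on_hand[A=47 B=45 C=19 D=40 E=42] avail[A=47 B=45 C=19 D=40 E=42] open={}
Step 13: reserve R7 A 4 -> on_hand[A=47 B=45 C=19 D=40 E=42] avail[A=43 B=45 C=19 D=40 E=42] open={R7}
Step 14: reserve R8 C 9 -> on_hand[A=47 B=45 C=19 D=40 E=42] avail[A=43 B=45 C=10 D=40 E=42] open={R7,R8}
Step 15: commit R8 -> on_hand[A=47 B=45 C=10 D=40 E=42] avail[A=43 B=45 C=10 D=40 E=42] open={R7}
Step 16: commit R7 -> on_hand[A=43 B=45 C=10 D=40 E=42] avail[A=43 B=45 C=10 D=40 E=42] open={}
Step 17: reserve R9 C 3 -> on_hand[A=43 B=45 C=10 D=40 E=42] avail[A=43 B=45 C=7 D=40 E=42] open={R9}
Step 18: cancel R9 -> on_hand[A=43 B=45 C=10 D=40 E=42] avail[A=43 B=45 C=10 D=40 E=42] open={}
Step 19: reserve R10 C 6 -> on_hand[A=43 B=45 C=10 D=40 E=42] avail[A=43 B=45 C=4 D=40 E=42] open={R10}
Open reservations: ['R10'] -> 1

Answer: 1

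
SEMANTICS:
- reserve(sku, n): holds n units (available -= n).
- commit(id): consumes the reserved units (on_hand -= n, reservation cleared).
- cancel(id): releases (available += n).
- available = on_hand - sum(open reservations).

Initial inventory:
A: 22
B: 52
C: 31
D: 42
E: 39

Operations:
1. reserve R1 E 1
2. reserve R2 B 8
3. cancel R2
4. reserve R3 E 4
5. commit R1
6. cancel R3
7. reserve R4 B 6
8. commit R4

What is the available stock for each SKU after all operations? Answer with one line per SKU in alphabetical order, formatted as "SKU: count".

Answer: A: 22
B: 46
C: 31
D: 42
E: 38

Derivation:
Step 1: reserve R1 E 1 -> on_hand[A=22 B=52 C=31 D=42 E=39] avail[A=22 B=52 C=31 D=42 E=38] open={R1}
Step 2: reserve R2 B 8 -> on_hand[A=22 B=52 C=31 D=42 E=39] avail[A=22 B=44 C=31 D=42 E=38] open={R1,R2}
Step 3: cancel R2 -> on_hand[A=22 B=52 C=31 D=42 E=39] avail[A=22 B=52 C=31 D=42 E=38] open={R1}
Step 4: reserve R3 E 4 -> on_hand[A=22 B=52 C=31 D=42 E=39] avail[A=22 B=52 C=31 D=42 E=34] open={R1,R3}
Step 5: commit R1 -> on_hand[A=22 B=52 C=31 D=42 E=38] avail[A=22 B=52 C=31 D=42 E=34] open={R3}
Step 6: cancel R3 -> on_hand[A=22 B=52 C=31 D=42 E=38] avail[A=22 B=52 C=31 D=42 E=38] open={}
Step 7: reserve R4 B 6 -> on_hand[A=22 B=52 C=31 D=42 E=38] avail[A=22 B=46 C=31 D=42 E=38] open={R4}
Step 8: commit R4 -> on_hand[A=22 B=46 C=31 D=42 E=38] avail[A=22 B=46 C=31 D=42 E=38] open={}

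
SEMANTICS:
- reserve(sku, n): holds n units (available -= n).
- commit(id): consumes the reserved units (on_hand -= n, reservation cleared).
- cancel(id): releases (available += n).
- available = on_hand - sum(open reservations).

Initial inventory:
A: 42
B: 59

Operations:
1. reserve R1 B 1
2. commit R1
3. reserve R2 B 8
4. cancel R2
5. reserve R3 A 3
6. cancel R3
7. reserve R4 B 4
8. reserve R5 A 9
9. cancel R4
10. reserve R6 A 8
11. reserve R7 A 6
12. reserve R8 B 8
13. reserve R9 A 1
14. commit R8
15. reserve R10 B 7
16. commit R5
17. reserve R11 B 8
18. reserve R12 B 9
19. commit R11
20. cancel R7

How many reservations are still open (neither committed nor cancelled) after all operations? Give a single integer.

Step 1: reserve R1 B 1 -> on_hand[A=42 B=59] avail[A=42 B=58] open={R1}
Step 2: commit R1 -> on_hand[A=42 B=58] avail[A=42 B=58] open={}
Step 3: reserve R2 B 8 -> on_hand[A=42 B=58] avail[A=42 B=50] open={R2}
Step 4: cancel R2 -> on_hand[A=42 B=58] avail[A=42 B=58] open={}
Step 5: reserve R3 A 3 -> on_hand[A=42 B=58] avail[A=39 B=58] open={R3}
Step 6: cancel R3 -> on_hand[A=42 B=58] avail[A=42 B=58] open={}
Step 7: reserve R4 B 4 -> on_hand[A=42 B=58] avail[A=42 B=54] open={R4}
Step 8: reserve R5 A 9 -> on_hand[A=42 B=58] avail[A=33 B=54] open={R4,R5}
Step 9: cancel R4 -> on_hand[A=42 B=58] avail[A=33 B=58] open={R5}
Step 10: reserve R6 A 8 -> on_hand[A=42 B=58] avail[A=25 B=58] open={R5,R6}
Step 11: reserve R7 A 6 -> on_hand[A=42 B=58] avail[A=19 B=58] open={R5,R6,R7}
Step 12: reserve R8 B 8 -> on_hand[A=42 B=58] avail[A=19 B=50] open={R5,R6,R7,R8}
Step 13: reserve R9 A 1 -> on_hand[A=42 B=58] avail[A=18 B=50] open={R5,R6,R7,R8,R9}
Step 14: commit R8 -> on_hand[A=42 B=50] avail[A=18 B=50] open={R5,R6,R7,R9}
Step 15: reserve R10 B 7 -> on_hand[A=42 B=50] avail[A=18 B=43] open={R10,R5,R6,R7,R9}
Step 16: commit R5 -> on_hand[A=33 B=50] avail[A=18 B=43] open={R10,R6,R7,R9}
Step 17: reserve R11 B 8 -> on_hand[A=33 B=50] avail[A=18 B=35] open={R10,R11,R6,R7,R9}
Step 18: reserve R12 B 9 -> on_hand[A=33 B=50] avail[A=18 B=26] open={R10,R11,R12,R6,R7,R9}
Step 19: commit R11 -> on_hand[A=33 B=42] avail[A=18 B=26] open={R10,R12,R6,R7,R9}
Step 20: cancel R7 -> on_hand[A=33 B=42] avail[A=24 B=26] open={R10,R12,R6,R9}
Open reservations: ['R10', 'R12', 'R6', 'R9'] -> 4

Answer: 4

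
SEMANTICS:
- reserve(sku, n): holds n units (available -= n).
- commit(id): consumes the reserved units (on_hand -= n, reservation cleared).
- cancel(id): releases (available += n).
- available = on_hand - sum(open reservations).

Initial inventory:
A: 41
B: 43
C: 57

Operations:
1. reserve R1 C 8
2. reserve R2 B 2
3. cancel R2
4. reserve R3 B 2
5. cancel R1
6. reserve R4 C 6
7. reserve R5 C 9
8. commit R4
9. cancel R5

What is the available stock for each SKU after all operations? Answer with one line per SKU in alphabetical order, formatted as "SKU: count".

Step 1: reserve R1 C 8 -> on_hand[A=41 B=43 C=57] avail[A=41 B=43 C=49] open={R1}
Step 2: reserve R2 B 2 -> on_hand[A=41 B=43 C=57] avail[A=41 B=41 C=49] open={R1,R2}
Step 3: cancel R2 -> on_hand[A=41 B=43 C=57] avail[A=41 B=43 C=49] open={R1}
Step 4: reserve R3 B 2 -> on_hand[A=41 B=43 C=57] avail[A=41 B=41 C=49] open={R1,R3}
Step 5: cancel R1 -> on_hand[A=41 B=43 C=57] avail[A=41 B=41 C=57] open={R3}
Step 6: reserve R4 C 6 -> on_hand[A=41 B=43 C=57] avail[A=41 B=41 C=51] open={R3,R4}
Step 7: reserve R5 C 9 -> on_hand[A=41 B=43 C=57] avail[A=41 B=41 C=42] open={R3,R4,R5}
Step 8: commit R4 -> on_hand[A=41 B=43 C=51] avail[A=41 B=41 C=42] open={R3,R5}
Step 9: cancel R5 -> on_hand[A=41 B=43 C=51] avail[A=41 B=41 C=51] open={R3}

Answer: A: 41
B: 41
C: 51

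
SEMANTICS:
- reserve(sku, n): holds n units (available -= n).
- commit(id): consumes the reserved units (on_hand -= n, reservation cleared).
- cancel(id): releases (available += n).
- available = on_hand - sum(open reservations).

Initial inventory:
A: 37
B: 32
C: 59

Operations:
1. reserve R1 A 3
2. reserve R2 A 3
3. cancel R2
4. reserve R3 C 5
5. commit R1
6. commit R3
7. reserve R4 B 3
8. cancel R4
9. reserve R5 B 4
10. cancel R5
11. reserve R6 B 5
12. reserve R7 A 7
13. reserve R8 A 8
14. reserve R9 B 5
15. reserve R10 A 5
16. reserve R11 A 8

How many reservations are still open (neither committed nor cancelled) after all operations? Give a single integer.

Step 1: reserve R1 A 3 -> on_hand[A=37 B=32 C=59] avail[A=34 B=32 C=59] open={R1}
Step 2: reserve R2 A 3 -> on_hand[A=37 B=32 C=59] avail[A=31 B=32 C=59] open={R1,R2}
Step 3: cancel R2 -> on_hand[A=37 B=32 C=59] avail[A=34 B=32 C=59] open={R1}
Step 4: reserve R3 C 5 -> on_hand[A=37 B=32 C=59] avail[A=34 B=32 C=54] open={R1,R3}
Step 5: commit R1 -> on_hand[A=34 B=32 C=59] avail[A=34 B=32 C=54] open={R3}
Step 6: commit R3 -> on_hand[A=34 B=32 C=54] avail[A=34 B=32 C=54] open={}
Step 7: reserve R4 B 3 -> on_hand[A=34 B=32 C=54] avail[A=34 B=29 C=54] open={R4}
Step 8: cancel R4 -> on_hand[A=34 B=32 C=54] avail[A=34 B=32 C=54] open={}
Step 9: reserve R5 B 4 -> on_hand[A=34 B=32 C=54] avail[A=34 B=28 C=54] open={R5}
Step 10: cancel R5 -> on_hand[A=34 B=32 C=54] avail[A=34 B=32 C=54] open={}
Step 11: reserve R6 B 5 -> on_hand[A=34 B=32 C=54] avail[A=34 B=27 C=54] open={R6}
Step 12: reserve R7 A 7 -> on_hand[A=34 B=32 C=54] avail[A=27 B=27 C=54] open={R6,R7}
Step 13: reserve R8 A 8 -> on_hand[A=34 B=32 C=54] avail[A=19 B=27 C=54] open={R6,R7,R8}
Step 14: reserve R9 B 5 -> on_hand[A=34 B=32 C=54] avail[A=19 B=22 C=54] open={R6,R7,R8,R9}
Step 15: reserve R10 A 5 -> on_hand[A=34 B=32 C=54] avail[A=14 B=22 C=54] open={R10,R6,R7,R8,R9}
Step 16: reserve R11 A 8 -> on_hand[A=34 B=32 C=54] avail[A=6 B=22 C=54] open={R10,R11,R6,R7,R8,R9}
Open reservations: ['R10', 'R11', 'R6', 'R7', 'R8', 'R9'] -> 6

Answer: 6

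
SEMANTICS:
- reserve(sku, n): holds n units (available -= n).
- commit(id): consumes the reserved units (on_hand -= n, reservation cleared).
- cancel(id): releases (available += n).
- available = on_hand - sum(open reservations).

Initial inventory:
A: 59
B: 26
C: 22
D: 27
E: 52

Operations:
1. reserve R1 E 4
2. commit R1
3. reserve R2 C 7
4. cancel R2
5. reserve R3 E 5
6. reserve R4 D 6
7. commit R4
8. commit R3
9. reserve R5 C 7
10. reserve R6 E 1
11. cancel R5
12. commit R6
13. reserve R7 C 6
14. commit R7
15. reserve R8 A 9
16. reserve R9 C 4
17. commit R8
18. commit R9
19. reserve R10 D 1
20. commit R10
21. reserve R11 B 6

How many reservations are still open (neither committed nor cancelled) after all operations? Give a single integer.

Step 1: reserve R1 E 4 -> on_hand[A=59 B=26 C=22 D=27 E=52] avail[A=59 B=26 C=22 D=27 E=48] open={R1}
Step 2: commit R1 -> on_hand[A=59 B=26 C=22 D=27 E=48] avail[A=59 B=26 C=22 D=27 E=48] open={}
Step 3: reserve R2 C 7 -> on_hand[A=59 B=26 C=22 D=27 E=48] avail[A=59 B=26 C=15 D=27 E=48] open={R2}
Step 4: cancel R2 -> on_hand[A=59 B=26 C=22 D=27 E=48] avail[A=59 B=26 C=22 D=27 E=48] open={}
Step 5: reserve R3 E 5 -> on_hand[A=59 B=26 C=22 D=27 E=48] avail[A=59 B=26 C=22 D=27 E=43] open={R3}
Step 6: reserve R4 D 6 -> on_hand[A=59 B=26 C=22 D=27 E=48] avail[A=59 B=26 C=22 D=21 E=43] open={R3,R4}
Step 7: commit R4 -> on_hand[A=59 B=26 C=22 D=21 E=48] avail[A=59 B=26 C=22 D=21 E=43] open={R3}
Step 8: commit R3 -> on_hand[A=59 B=26 C=22 D=21 E=43] avail[A=59 B=26 C=22 D=21 E=43] open={}
Step 9: reserve R5 C 7 -> on_hand[A=59 B=26 C=22 D=21 E=43] avail[A=59 B=26 C=15 D=21 E=43] open={R5}
Step 10: reserve R6 E 1 -> on_hand[A=59 B=26 C=22 D=21 E=43] avail[A=59 B=26 C=15 D=21 E=42] open={R5,R6}
Step 11: cancel R5 -> on_hand[A=59 B=26 C=22 D=21 E=43] avail[A=59 B=26 C=22 D=21 E=42] open={R6}
Step 12: commit R6 -> on_hand[A=59 B=26 C=22 D=21 E=42] avail[A=59 B=26 C=22 D=21 E=42] open={}
Step 13: reserve R7 C 6 -> on_hand[A=59 B=26 C=22 D=21 E=42] avail[A=59 B=26 C=16 D=21 E=42] open={R7}
Step 14: commit R7 -> on_hand[A=59 B=26 C=16 D=21 E=42] avail[A=59 B=26 C=16 D=21 E=42] open={}
Step 15: reserve R8 A 9 -> on_hand[A=59 B=26 C=16 D=21 E=42] avail[A=50 B=26 C=16 D=21 E=42] open={R8}
Step 16: reserve R9 C 4 -> on_hand[A=59 B=26 C=16 D=21 E=42] avail[A=50 B=26 C=12 D=21 E=42] open={R8,R9}
Step 17: commit R8 -> on_hand[A=50 B=26 C=16 D=21 E=42] avail[A=50 B=26 C=12 D=21 E=42] open={R9}
Step 18: commit R9 -> on_hand[A=50 B=26 C=12 D=21 E=42] avail[A=50 B=26 C=12 D=21 E=42] open={}
Step 19: reserve R10 D 1 -> on_hand[A=50 B=26 C=12 D=21 E=42] avail[A=50 B=26 C=12 D=20 E=42] open={R10}
Step 20: commit R10 -> on_hand[A=50 B=26 C=12 D=20 E=42] avail[A=50 B=26 C=12 D=20 E=42] open={}
Step 21: reserve R11 B 6 -> on_hand[A=50 B=26 C=12 D=20 E=42] avail[A=50 B=20 C=12 D=20 E=42] open={R11}
Open reservations: ['R11'] -> 1

Answer: 1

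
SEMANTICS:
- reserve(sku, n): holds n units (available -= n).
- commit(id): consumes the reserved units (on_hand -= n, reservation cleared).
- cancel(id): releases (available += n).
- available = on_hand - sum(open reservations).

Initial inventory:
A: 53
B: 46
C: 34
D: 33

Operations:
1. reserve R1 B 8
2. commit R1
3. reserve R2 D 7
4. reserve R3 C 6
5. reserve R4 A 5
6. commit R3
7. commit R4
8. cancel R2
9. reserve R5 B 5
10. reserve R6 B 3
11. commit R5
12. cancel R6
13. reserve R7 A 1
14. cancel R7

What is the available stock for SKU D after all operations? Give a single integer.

Answer: 33

Derivation:
Step 1: reserve R1 B 8 -> on_hand[A=53 B=46 C=34 D=33] avail[A=53 B=38 C=34 D=33] open={R1}
Step 2: commit R1 -> on_hand[A=53 B=38 C=34 D=33] avail[A=53 B=38 C=34 D=33] open={}
Step 3: reserve R2 D 7 -> on_hand[A=53 B=38 C=34 D=33] avail[A=53 B=38 C=34 D=26] open={R2}
Step 4: reserve R3 C 6 -> on_hand[A=53 B=38 C=34 D=33] avail[A=53 B=38 C=28 D=26] open={R2,R3}
Step 5: reserve R4 A 5 -> on_hand[A=53 B=38 C=34 D=33] avail[A=48 B=38 C=28 D=26] open={R2,R3,R4}
Step 6: commit R3 -> on_hand[A=53 B=38 C=28 D=33] avail[A=48 B=38 C=28 D=26] open={R2,R4}
Step 7: commit R4 -> on_hand[A=48 B=38 C=28 D=33] avail[A=48 B=38 C=28 D=26] open={R2}
Step 8: cancel R2 -> on_hand[A=48 B=38 C=28 D=33] avail[A=48 B=38 C=28 D=33] open={}
Step 9: reserve R5 B 5 -> on_hand[A=48 B=38 C=28 D=33] avail[A=48 B=33 C=28 D=33] open={R5}
Step 10: reserve R6 B 3 -> on_hand[A=48 B=38 C=28 D=33] avail[A=48 B=30 C=28 D=33] open={R5,R6}
Step 11: commit R5 -> on_hand[A=48 B=33 C=28 D=33] avail[A=48 B=30 C=28 D=33] open={R6}
Step 12: cancel R6 -> on_hand[A=48 B=33 C=28 D=33] avail[A=48 B=33 C=28 D=33] open={}
Step 13: reserve R7 A 1 -> on_hand[A=48 B=33 C=28 D=33] avail[A=47 B=33 C=28 D=33] open={R7}
Step 14: cancel R7 -> on_hand[A=48 B=33 C=28 D=33] avail[A=48 B=33 C=28 D=33] open={}
Final available[D] = 33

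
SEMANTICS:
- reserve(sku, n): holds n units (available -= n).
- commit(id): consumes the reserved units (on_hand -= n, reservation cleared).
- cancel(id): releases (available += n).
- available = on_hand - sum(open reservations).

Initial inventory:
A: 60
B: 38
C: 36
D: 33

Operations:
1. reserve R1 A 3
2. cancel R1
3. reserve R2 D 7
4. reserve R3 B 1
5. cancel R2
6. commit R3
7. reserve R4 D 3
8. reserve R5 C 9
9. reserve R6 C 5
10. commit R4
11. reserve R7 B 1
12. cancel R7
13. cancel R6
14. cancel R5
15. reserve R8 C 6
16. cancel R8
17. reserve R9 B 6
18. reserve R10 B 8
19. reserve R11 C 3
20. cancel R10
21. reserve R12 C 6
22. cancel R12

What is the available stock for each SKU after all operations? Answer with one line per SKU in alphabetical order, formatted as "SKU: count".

Answer: A: 60
B: 31
C: 33
D: 30

Derivation:
Step 1: reserve R1 A 3 -> on_hand[A=60 B=38 C=36 D=33] avail[A=57 B=38 C=36 D=33] open={R1}
Step 2: cancel R1 -> on_hand[A=60 B=38 C=36 D=33] avail[A=60 B=38 C=36 D=33] open={}
Step 3: reserve R2 D 7 -> on_hand[A=60 B=38 C=36 D=33] avail[A=60 B=38 C=36 D=26] open={R2}
Step 4: reserve R3 B 1 -> on_hand[A=60 B=38 C=36 D=33] avail[A=60 B=37 C=36 D=26] open={R2,R3}
Step 5: cancel R2 -> on_hand[A=60 B=38 C=36 D=33] avail[A=60 B=37 C=36 D=33] open={R3}
Step 6: commit R3 -> on_hand[A=60 B=37 C=36 D=33] avail[A=60 B=37 C=36 D=33] open={}
Step 7: reserve R4 D 3 -> on_hand[A=60 B=37 C=36 D=33] avail[A=60 B=37 C=36 D=30] open={R4}
Step 8: reserve R5 C 9 -> on_hand[A=60 B=37 C=36 D=33] avail[A=60 B=37 C=27 D=30] open={R4,R5}
Step 9: reserve R6 C 5 -> on_hand[A=60 B=37 C=36 D=33] avail[A=60 B=37 C=22 D=30] open={R4,R5,R6}
Step 10: commit R4 -> on_hand[A=60 B=37 C=36 D=30] avail[A=60 B=37 C=22 D=30] open={R5,R6}
Step 11: reserve R7 B 1 -> on_hand[A=60 B=37 C=36 D=30] avail[A=60 B=36 C=22 D=30] open={R5,R6,R7}
Step 12: cancel R7 -> on_hand[A=60 B=37 C=36 D=30] avail[A=60 B=37 C=22 D=30] open={R5,R6}
Step 13: cancel R6 -> on_hand[A=60 B=37 C=36 D=30] avail[A=60 B=37 C=27 D=30] open={R5}
Step 14: cancel R5 -> on_hand[A=60 B=37 C=36 D=30] avail[A=60 B=37 C=36 D=30] open={}
Step 15: reserve R8 C 6 -> on_hand[A=60 B=37 C=36 D=30] avail[A=60 B=37 C=30 D=30] open={R8}
Step 16: cancel R8 -> on_hand[A=60 B=37 C=36 D=30] avail[A=60 B=37 C=36 D=30] open={}
Step 17: reserve R9 B 6 -> on_hand[A=60 B=37 C=36 D=30] avail[A=60 B=31 C=36 D=30] open={R9}
Step 18: reserve R10 B 8 -> on_hand[A=60 B=37 C=36 D=30] avail[A=60 B=23 C=36 D=30] open={R10,R9}
Step 19: reserve R11 C 3 -> on_hand[A=60 B=37 C=36 D=30] avail[A=60 B=23 C=33 D=30] open={R10,R11,R9}
Step 20: cancel R10 -> on_hand[A=60 B=37 C=36 D=30] avail[A=60 B=31 C=33 D=30] open={R11,R9}
Step 21: reserve R12 C 6 -> on_hand[A=60 B=37 C=36 D=30] avail[A=60 B=31 C=27 D=30] open={R11,R12,R9}
Step 22: cancel R12 -> on_hand[A=60 B=37 C=36 D=30] avail[A=60 B=31 C=33 D=30] open={R11,R9}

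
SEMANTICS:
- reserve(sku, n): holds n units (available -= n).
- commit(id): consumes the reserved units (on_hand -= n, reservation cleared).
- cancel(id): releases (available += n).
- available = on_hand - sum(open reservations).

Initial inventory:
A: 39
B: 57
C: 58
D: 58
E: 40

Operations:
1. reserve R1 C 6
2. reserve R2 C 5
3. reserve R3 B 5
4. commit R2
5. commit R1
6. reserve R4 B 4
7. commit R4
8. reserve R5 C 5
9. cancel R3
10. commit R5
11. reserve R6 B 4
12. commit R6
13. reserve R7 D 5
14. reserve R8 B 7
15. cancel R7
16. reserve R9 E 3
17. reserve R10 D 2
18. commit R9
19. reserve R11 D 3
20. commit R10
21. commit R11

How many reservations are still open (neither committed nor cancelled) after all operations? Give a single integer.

Step 1: reserve R1 C 6 -> on_hand[A=39 B=57 C=58 D=58 E=40] avail[A=39 B=57 C=52 D=58 E=40] open={R1}
Step 2: reserve R2 C 5 -> on_hand[A=39 B=57 C=58 D=58 E=40] avail[A=39 B=57 C=47 D=58 E=40] open={R1,R2}
Step 3: reserve R3 B 5 -> on_hand[A=39 B=57 C=58 D=58 E=40] avail[A=39 B=52 C=47 D=58 E=40] open={R1,R2,R3}
Step 4: commit R2 -> on_hand[A=39 B=57 C=53 D=58 E=40] avail[A=39 B=52 C=47 D=58 E=40] open={R1,R3}
Step 5: commit R1 -> on_hand[A=39 B=57 C=47 D=58 E=40] avail[A=39 B=52 C=47 D=58 E=40] open={R3}
Step 6: reserve R4 B 4 -> on_hand[A=39 B=57 C=47 D=58 E=40] avail[A=39 B=48 C=47 D=58 E=40] open={R3,R4}
Step 7: commit R4 -> on_hand[A=39 B=53 C=47 D=58 E=40] avail[A=39 B=48 C=47 D=58 E=40] open={R3}
Step 8: reserve R5 C 5 -> on_hand[A=39 B=53 C=47 D=58 E=40] avail[A=39 B=48 C=42 D=58 E=40] open={R3,R5}
Step 9: cancel R3 -> on_hand[A=39 B=53 C=47 D=58 E=40] avail[A=39 B=53 C=42 D=58 E=40] open={R5}
Step 10: commit R5 -> on_hand[A=39 B=53 C=42 D=58 E=40] avail[A=39 B=53 C=42 D=58 E=40] open={}
Step 11: reserve R6 B 4 -> on_hand[A=39 B=53 C=42 D=58 E=40] avail[A=39 B=49 C=42 D=58 E=40] open={R6}
Step 12: commit R6 -> on_hand[A=39 B=49 C=42 D=58 E=40] avail[A=39 B=49 C=42 D=58 E=40] open={}
Step 13: reserve R7 D 5 -> on_hand[A=39 B=49 C=42 D=58 E=40] avail[A=39 B=49 C=42 D=53 E=40] open={R7}
Step 14: reserve R8 B 7 -> on_hand[A=39 B=49 C=42 D=58 E=40] avail[A=39 B=42 C=42 D=53 E=40] open={R7,R8}
Step 15: cancel R7 -> on_hand[A=39 B=49 C=42 D=58 E=40] avail[A=39 B=42 C=42 D=58 E=40] open={R8}
Step 16: reserve R9 E 3 -> on_hand[A=39 B=49 C=42 D=58 E=40] avail[A=39 B=42 C=42 D=58 E=37] open={R8,R9}
Step 17: reserve R10 D 2 -> on_hand[A=39 B=49 C=42 D=58 E=40] avail[A=39 B=42 C=42 D=56 E=37] open={R10,R8,R9}
Step 18: commit R9 -> on_hand[A=39 B=49 C=42 D=58 E=37] avail[A=39 B=42 C=42 D=56 E=37] open={R10,R8}
Step 19: reserve R11 D 3 -> on_hand[A=39 B=49 C=42 D=58 E=37] avail[A=39 B=42 C=42 D=53 E=37] open={R10,R11,R8}
Step 20: commit R10 -> on_hand[A=39 B=49 C=42 D=56 E=37] avail[A=39 B=42 C=42 D=53 E=37] open={R11,R8}
Step 21: commit R11 -> on_hand[A=39 B=49 C=42 D=53 E=37] avail[A=39 B=42 C=42 D=53 E=37] open={R8}
Open reservations: ['R8'] -> 1

Answer: 1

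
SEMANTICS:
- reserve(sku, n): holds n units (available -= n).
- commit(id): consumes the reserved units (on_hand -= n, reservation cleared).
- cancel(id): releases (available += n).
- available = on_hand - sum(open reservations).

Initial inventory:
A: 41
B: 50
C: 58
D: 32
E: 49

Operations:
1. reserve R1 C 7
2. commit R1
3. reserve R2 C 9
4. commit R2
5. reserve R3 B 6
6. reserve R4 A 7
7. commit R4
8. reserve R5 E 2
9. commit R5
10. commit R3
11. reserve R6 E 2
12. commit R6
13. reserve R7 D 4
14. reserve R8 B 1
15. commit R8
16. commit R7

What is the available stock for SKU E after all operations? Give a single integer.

Step 1: reserve R1 C 7 -> on_hand[A=41 B=50 C=58 D=32 E=49] avail[A=41 B=50 C=51 D=32 E=49] open={R1}
Step 2: commit R1 -> on_hand[A=41 B=50 C=51 D=32 E=49] avail[A=41 B=50 C=51 D=32 E=49] open={}
Step 3: reserve R2 C 9 -> on_hand[A=41 B=50 C=51 D=32 E=49] avail[A=41 B=50 C=42 D=32 E=49] open={R2}
Step 4: commit R2 -> on_hand[A=41 B=50 C=42 D=32 E=49] avail[A=41 B=50 C=42 D=32 E=49] open={}
Step 5: reserve R3 B 6 -> on_hand[A=41 B=50 C=42 D=32 E=49] avail[A=41 B=44 C=42 D=32 E=49] open={R3}
Step 6: reserve R4 A 7 -> on_hand[A=41 B=50 C=42 D=32 E=49] avail[A=34 B=44 C=42 D=32 E=49] open={R3,R4}
Step 7: commit R4 -> on_hand[A=34 B=50 C=42 D=32 E=49] avail[A=34 B=44 C=42 D=32 E=49] open={R3}
Step 8: reserve R5 E 2 -> on_hand[A=34 B=50 C=42 D=32 E=49] avail[A=34 B=44 C=42 D=32 E=47] open={R3,R5}
Step 9: commit R5 -> on_hand[A=34 B=50 C=42 D=32 E=47] avail[A=34 B=44 C=42 D=32 E=47] open={R3}
Step 10: commit R3 -> on_hand[A=34 B=44 C=42 D=32 E=47] avail[A=34 B=44 C=42 D=32 E=47] open={}
Step 11: reserve R6 E 2 -> on_hand[A=34 B=44 C=42 D=32 E=47] avail[A=34 B=44 C=42 D=32 E=45] open={R6}
Step 12: commit R6 -> on_hand[A=34 B=44 C=42 D=32 E=45] avail[A=34 B=44 C=42 D=32 E=45] open={}
Step 13: reserve R7 D 4 -> on_hand[A=34 B=44 C=42 D=32 E=45] avail[A=34 B=44 C=42 D=28 E=45] open={R7}
Step 14: reserve R8 B 1 -> on_hand[A=34 B=44 C=42 D=32 E=45] avail[A=34 B=43 C=42 D=28 E=45] open={R7,R8}
Step 15: commit R8 -> on_hand[A=34 B=43 C=42 D=32 E=45] avail[A=34 B=43 C=42 D=28 E=45] open={R7}
Step 16: commit R7 -> on_hand[A=34 B=43 C=42 D=28 E=45] avail[A=34 B=43 C=42 D=28 E=45] open={}
Final available[E] = 45

Answer: 45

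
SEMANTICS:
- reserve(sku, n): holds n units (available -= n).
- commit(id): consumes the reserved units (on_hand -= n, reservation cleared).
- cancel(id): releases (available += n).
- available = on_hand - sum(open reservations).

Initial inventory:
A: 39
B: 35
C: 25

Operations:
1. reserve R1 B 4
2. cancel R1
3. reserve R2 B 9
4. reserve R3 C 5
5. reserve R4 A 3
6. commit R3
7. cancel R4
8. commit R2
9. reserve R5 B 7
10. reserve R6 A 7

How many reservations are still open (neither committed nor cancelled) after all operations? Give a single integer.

Step 1: reserve R1 B 4 -> on_hand[A=39 B=35 C=25] avail[A=39 B=31 C=25] open={R1}
Step 2: cancel R1 -> on_hand[A=39 B=35 C=25] avail[A=39 B=35 C=25] open={}
Step 3: reserve R2 B 9 -> on_hand[A=39 B=35 C=25] avail[A=39 B=26 C=25] open={R2}
Step 4: reserve R3 C 5 -> on_hand[A=39 B=35 C=25] avail[A=39 B=26 C=20] open={R2,R3}
Step 5: reserve R4 A 3 -> on_hand[A=39 B=35 C=25] avail[A=36 B=26 C=20] open={R2,R3,R4}
Step 6: commit R3 -> on_hand[A=39 B=35 C=20] avail[A=36 B=26 C=20] open={R2,R4}
Step 7: cancel R4 -> on_hand[A=39 B=35 C=20] avail[A=39 B=26 C=20] open={R2}
Step 8: commit R2 -> on_hand[A=39 B=26 C=20] avail[A=39 B=26 C=20] open={}
Step 9: reserve R5 B 7 -> on_hand[A=39 B=26 C=20] avail[A=39 B=19 C=20] open={R5}
Step 10: reserve R6 A 7 -> on_hand[A=39 B=26 C=20] avail[A=32 B=19 C=20] open={R5,R6}
Open reservations: ['R5', 'R6'] -> 2

Answer: 2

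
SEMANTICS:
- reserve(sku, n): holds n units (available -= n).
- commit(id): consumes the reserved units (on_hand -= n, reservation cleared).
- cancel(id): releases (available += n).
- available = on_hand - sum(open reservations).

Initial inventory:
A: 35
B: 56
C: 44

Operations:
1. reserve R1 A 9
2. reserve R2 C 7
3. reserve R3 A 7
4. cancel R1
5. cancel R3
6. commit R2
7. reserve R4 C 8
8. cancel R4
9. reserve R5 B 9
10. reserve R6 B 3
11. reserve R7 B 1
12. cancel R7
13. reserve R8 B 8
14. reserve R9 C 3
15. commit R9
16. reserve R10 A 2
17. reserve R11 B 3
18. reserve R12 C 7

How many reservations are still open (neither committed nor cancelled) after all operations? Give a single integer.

Step 1: reserve R1 A 9 -> on_hand[A=35 B=56 C=44] avail[A=26 B=56 C=44] open={R1}
Step 2: reserve R2 C 7 -> on_hand[A=35 B=56 C=44] avail[A=26 B=56 C=37] open={R1,R2}
Step 3: reserve R3 A 7 -> on_hand[A=35 B=56 C=44] avail[A=19 B=56 C=37] open={R1,R2,R3}
Step 4: cancel R1 -> on_hand[A=35 B=56 C=44] avail[A=28 B=56 C=37] open={R2,R3}
Step 5: cancel R3 -> on_hand[A=35 B=56 C=44] avail[A=35 B=56 C=37] open={R2}
Step 6: commit R2 -> on_hand[A=35 B=56 C=37] avail[A=35 B=56 C=37] open={}
Step 7: reserve R4 C 8 -> on_hand[A=35 B=56 C=37] avail[A=35 B=56 C=29] open={R4}
Step 8: cancel R4 -> on_hand[A=35 B=56 C=37] avail[A=35 B=56 C=37] open={}
Step 9: reserve R5 B 9 -> on_hand[A=35 B=56 C=37] avail[A=35 B=47 C=37] open={R5}
Step 10: reserve R6 B 3 -> on_hand[A=35 B=56 C=37] avail[A=35 B=44 C=37] open={R5,R6}
Step 11: reserve R7 B 1 -> on_hand[A=35 B=56 C=37] avail[A=35 B=43 C=37] open={R5,R6,R7}
Step 12: cancel R7 -> on_hand[A=35 B=56 C=37] avail[A=35 B=44 C=37] open={R5,R6}
Step 13: reserve R8 B 8 -> on_hand[A=35 B=56 C=37] avail[A=35 B=36 C=37] open={R5,R6,R8}
Step 14: reserve R9 C 3 -> on_hand[A=35 B=56 C=37] avail[A=35 B=36 C=34] open={R5,R6,R8,R9}
Step 15: commit R9 -> on_hand[A=35 B=56 C=34] avail[A=35 B=36 C=34] open={R5,R6,R8}
Step 16: reserve R10 A 2 -> on_hand[A=35 B=56 C=34] avail[A=33 B=36 C=34] open={R10,R5,R6,R8}
Step 17: reserve R11 B 3 -> on_hand[A=35 B=56 C=34] avail[A=33 B=33 C=34] open={R10,R11,R5,R6,R8}
Step 18: reserve R12 C 7 -> on_hand[A=35 B=56 C=34] avail[A=33 B=33 C=27] open={R10,R11,R12,R5,R6,R8}
Open reservations: ['R10', 'R11', 'R12', 'R5', 'R6', 'R8'] -> 6

Answer: 6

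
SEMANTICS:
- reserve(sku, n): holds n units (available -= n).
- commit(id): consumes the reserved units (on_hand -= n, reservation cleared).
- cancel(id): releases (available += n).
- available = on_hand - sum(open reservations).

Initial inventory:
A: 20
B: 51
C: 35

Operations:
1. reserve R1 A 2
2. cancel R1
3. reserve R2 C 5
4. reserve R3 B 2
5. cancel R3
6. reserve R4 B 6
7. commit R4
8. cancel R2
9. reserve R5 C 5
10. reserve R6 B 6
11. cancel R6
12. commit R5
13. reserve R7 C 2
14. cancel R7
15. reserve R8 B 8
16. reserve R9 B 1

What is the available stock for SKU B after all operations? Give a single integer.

Answer: 36

Derivation:
Step 1: reserve R1 A 2 -> on_hand[A=20 B=51 C=35] avail[A=18 B=51 C=35] open={R1}
Step 2: cancel R1 -> on_hand[A=20 B=51 C=35] avail[A=20 B=51 C=35] open={}
Step 3: reserve R2 C 5 -> on_hand[A=20 B=51 C=35] avail[A=20 B=51 C=30] open={R2}
Step 4: reserve R3 B 2 -> on_hand[A=20 B=51 C=35] avail[A=20 B=49 C=30] open={R2,R3}
Step 5: cancel R3 -> on_hand[A=20 B=51 C=35] avail[A=20 B=51 C=30] open={R2}
Step 6: reserve R4 B 6 -> on_hand[A=20 B=51 C=35] avail[A=20 B=45 C=30] open={R2,R4}
Step 7: commit R4 -> on_hand[A=20 B=45 C=35] avail[A=20 B=45 C=30] open={R2}
Step 8: cancel R2 -> on_hand[A=20 B=45 C=35] avail[A=20 B=45 C=35] open={}
Step 9: reserve R5 C 5 -> on_hand[A=20 B=45 C=35] avail[A=20 B=45 C=30] open={R5}
Step 10: reserve R6 B 6 -> on_hand[A=20 B=45 C=35] avail[A=20 B=39 C=30] open={R5,R6}
Step 11: cancel R6 -> on_hand[A=20 B=45 C=35] avail[A=20 B=45 C=30] open={R5}
Step 12: commit R5 -> on_hand[A=20 B=45 C=30] avail[A=20 B=45 C=30] open={}
Step 13: reserve R7 C 2 -> on_hand[A=20 B=45 C=30] avail[A=20 B=45 C=28] open={R7}
Step 14: cancel R7 -> on_hand[A=20 B=45 C=30] avail[A=20 B=45 C=30] open={}
Step 15: reserve R8 B 8 -> on_hand[A=20 B=45 C=30] avail[A=20 B=37 C=30] open={R8}
Step 16: reserve R9 B 1 -> on_hand[A=20 B=45 C=30] avail[A=20 B=36 C=30] open={R8,R9}
Final available[B] = 36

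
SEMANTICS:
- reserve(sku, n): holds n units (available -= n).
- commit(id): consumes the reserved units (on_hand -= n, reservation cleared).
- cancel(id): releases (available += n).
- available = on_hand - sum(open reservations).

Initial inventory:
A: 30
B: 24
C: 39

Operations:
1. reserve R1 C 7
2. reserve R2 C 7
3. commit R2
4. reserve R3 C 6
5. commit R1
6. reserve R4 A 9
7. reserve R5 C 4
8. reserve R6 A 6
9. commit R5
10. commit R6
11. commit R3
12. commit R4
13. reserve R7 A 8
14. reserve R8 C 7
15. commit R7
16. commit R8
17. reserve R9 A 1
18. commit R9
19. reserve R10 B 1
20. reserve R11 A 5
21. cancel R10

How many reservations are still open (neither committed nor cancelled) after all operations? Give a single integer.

Step 1: reserve R1 C 7 -> on_hand[A=30 B=24 C=39] avail[A=30 B=24 C=32] open={R1}
Step 2: reserve R2 C 7 -> on_hand[A=30 B=24 C=39] avail[A=30 B=24 C=25] open={R1,R2}
Step 3: commit R2 -> on_hand[A=30 B=24 C=32] avail[A=30 B=24 C=25] open={R1}
Step 4: reserve R3 C 6 -> on_hand[A=30 B=24 C=32] avail[A=30 B=24 C=19] open={R1,R3}
Step 5: commit R1 -> on_hand[A=30 B=24 C=25] avail[A=30 B=24 C=19] open={R3}
Step 6: reserve R4 A 9 -> on_hand[A=30 B=24 C=25] avail[A=21 B=24 C=19] open={R3,R4}
Step 7: reserve R5 C 4 -> on_hand[A=30 B=24 C=25] avail[A=21 B=24 C=15] open={R3,R4,R5}
Step 8: reserve R6 A 6 -> on_hand[A=30 B=24 C=25] avail[A=15 B=24 C=15] open={R3,R4,R5,R6}
Step 9: commit R5 -> on_hand[A=30 B=24 C=21] avail[A=15 B=24 C=15] open={R3,R4,R6}
Step 10: commit R6 -> on_hand[A=24 B=24 C=21] avail[A=15 B=24 C=15] open={R3,R4}
Step 11: commit R3 -> on_hand[A=24 B=24 C=15] avail[A=15 B=24 C=15] open={R4}
Step 12: commit R4 -> on_hand[A=15 B=24 C=15] avail[A=15 B=24 C=15] open={}
Step 13: reserve R7 A 8 -> on_hand[A=15 B=24 C=15] avail[A=7 B=24 C=15] open={R7}
Step 14: reserve R8 C 7 -> on_hand[A=15 B=24 C=15] avail[A=7 B=24 C=8] open={R7,R8}
Step 15: commit R7 -> on_hand[A=7 B=24 C=15] avail[A=7 B=24 C=8] open={R8}
Step 16: commit R8 -> on_hand[A=7 B=24 C=8] avail[A=7 B=24 C=8] open={}
Step 17: reserve R9 A 1 -> on_hand[A=7 B=24 C=8] avail[A=6 B=24 C=8] open={R9}
Step 18: commit R9 -> on_hand[A=6 B=24 C=8] avail[A=6 B=24 C=8] open={}
Step 19: reserve R10 B 1 -> on_hand[A=6 B=24 C=8] avail[A=6 B=23 C=8] open={R10}
Step 20: reserve R11 A 5 -> on_hand[A=6 B=24 C=8] avail[A=1 B=23 C=8] open={R10,R11}
Step 21: cancel R10 -> on_hand[A=6 B=24 C=8] avail[A=1 B=24 C=8] open={R11}
Open reservations: ['R11'] -> 1

Answer: 1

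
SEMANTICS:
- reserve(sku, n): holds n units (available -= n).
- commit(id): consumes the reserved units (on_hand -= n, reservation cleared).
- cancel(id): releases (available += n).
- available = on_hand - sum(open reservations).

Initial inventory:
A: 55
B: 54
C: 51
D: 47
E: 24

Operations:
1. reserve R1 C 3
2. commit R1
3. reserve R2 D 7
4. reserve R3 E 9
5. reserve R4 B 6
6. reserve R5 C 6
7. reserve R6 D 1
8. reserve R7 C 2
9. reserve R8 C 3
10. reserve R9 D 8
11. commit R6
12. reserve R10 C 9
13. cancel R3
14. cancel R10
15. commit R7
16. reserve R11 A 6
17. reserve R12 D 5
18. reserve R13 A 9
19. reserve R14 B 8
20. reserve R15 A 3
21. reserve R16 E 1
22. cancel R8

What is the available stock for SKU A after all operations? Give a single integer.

Answer: 37

Derivation:
Step 1: reserve R1 C 3 -> on_hand[A=55 B=54 C=51 D=47 E=24] avail[A=55 B=54 C=48 D=47 E=24] open={R1}
Step 2: commit R1 -> on_hand[A=55 B=54 C=48 D=47 E=24] avail[A=55 B=54 C=48 D=47 E=24] open={}
Step 3: reserve R2 D 7 -> on_hand[A=55 B=54 C=48 D=47 E=24] avail[A=55 B=54 C=48 D=40 E=24] open={R2}
Step 4: reserve R3 E 9 -> on_hand[A=55 B=54 C=48 D=47 E=24] avail[A=55 B=54 C=48 D=40 E=15] open={R2,R3}
Step 5: reserve R4 B 6 -> on_hand[A=55 B=54 C=48 D=47 E=24] avail[A=55 B=48 C=48 D=40 E=15] open={R2,R3,R4}
Step 6: reserve R5 C 6 -> on_hand[A=55 B=54 C=48 D=47 E=24] avail[A=55 B=48 C=42 D=40 E=15] open={R2,R3,R4,R5}
Step 7: reserve R6 D 1 -> on_hand[A=55 B=54 C=48 D=47 E=24] avail[A=55 B=48 C=42 D=39 E=15] open={R2,R3,R4,R5,R6}
Step 8: reserve R7 C 2 -> on_hand[A=55 B=54 C=48 D=47 E=24] avail[A=55 B=48 C=40 D=39 E=15] open={R2,R3,R4,R5,R6,R7}
Step 9: reserve R8 C 3 -> on_hand[A=55 B=54 C=48 D=47 E=24] avail[A=55 B=48 C=37 D=39 E=15] open={R2,R3,R4,R5,R6,R7,R8}
Step 10: reserve R9 D 8 -> on_hand[A=55 B=54 C=48 D=47 E=24] avail[A=55 B=48 C=37 D=31 E=15] open={R2,R3,R4,R5,R6,R7,R8,R9}
Step 11: commit R6 -> on_hand[A=55 B=54 C=48 D=46 E=24] avail[A=55 B=48 C=37 D=31 E=15] open={R2,R3,R4,R5,R7,R8,R9}
Step 12: reserve R10 C 9 -> on_hand[A=55 B=54 C=48 D=46 E=24] avail[A=55 B=48 C=28 D=31 E=15] open={R10,R2,R3,R4,R5,R7,R8,R9}
Step 13: cancel R3 -> on_hand[A=55 B=54 C=48 D=46 E=24] avail[A=55 B=48 C=28 D=31 E=24] open={R10,R2,R4,R5,R7,R8,R9}
Step 14: cancel R10 -> on_hand[A=55 B=54 C=48 D=46 E=24] avail[A=55 B=48 C=37 D=31 E=24] open={R2,R4,R5,R7,R8,R9}
Step 15: commit R7 -> on_hand[A=55 B=54 C=46 D=46 E=24] avail[A=55 B=48 C=37 D=31 E=24] open={R2,R4,R5,R8,R9}
Step 16: reserve R11 A 6 -> on_hand[A=55 B=54 C=46 D=46 E=24] avail[A=49 B=48 C=37 D=31 E=24] open={R11,R2,R4,R5,R8,R9}
Step 17: reserve R12 D 5 -> on_hand[A=55 B=54 C=46 D=46 E=24] avail[A=49 B=48 C=37 D=26 E=24] open={R11,R12,R2,R4,R5,R8,R9}
Step 18: reserve R13 A 9 -> on_hand[A=55 B=54 C=46 D=46 E=24] avail[A=40 B=48 C=37 D=26 E=24] open={R11,R12,R13,R2,R4,R5,R8,R9}
Step 19: reserve R14 B 8 -> on_hand[A=55 B=54 C=46 D=46 E=24] avail[A=40 B=40 C=37 D=26 E=24] open={R11,R12,R13,R14,R2,R4,R5,R8,R9}
Step 20: reserve R15 A 3 -> on_hand[A=55 B=54 C=46 D=46 E=24] avail[A=37 B=40 C=37 D=26 E=24] open={R11,R12,R13,R14,R15,R2,R4,R5,R8,R9}
Step 21: reserve R16 E 1 -> on_hand[A=55 B=54 C=46 D=46 E=24] avail[A=37 B=40 C=37 D=26 E=23] open={R11,R12,R13,R14,R15,R16,R2,R4,R5,R8,R9}
Step 22: cancel R8 -> on_hand[A=55 B=54 C=46 D=46 E=24] avail[A=37 B=40 C=40 D=26 E=23] open={R11,R12,R13,R14,R15,R16,R2,R4,R5,R9}
Final available[A] = 37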